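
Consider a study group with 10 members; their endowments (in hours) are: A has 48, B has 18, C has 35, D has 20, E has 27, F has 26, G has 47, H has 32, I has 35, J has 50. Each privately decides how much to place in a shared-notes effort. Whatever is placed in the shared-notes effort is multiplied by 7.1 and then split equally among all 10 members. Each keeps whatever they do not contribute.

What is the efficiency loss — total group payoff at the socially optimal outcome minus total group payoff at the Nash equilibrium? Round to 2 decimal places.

2061.80 hours

The private return per contributed unit is 7.1/10 = 0.7100 < 1 for every player regardless of endowment, so the Nash equilibrium is zero contribution and the group total is Σ E_j = 48 + 18 + 35 + 20 + 27 + 26 + 47 + 32 + 35 + 50 = 338.
Each contributed unit returns 7.100 to the group, so the social optimum is full contribution by everyone: group total = 7.100 × 338 = 2399.80.
Efficiency loss = (7.100 − 1) × 338 = 2061.80.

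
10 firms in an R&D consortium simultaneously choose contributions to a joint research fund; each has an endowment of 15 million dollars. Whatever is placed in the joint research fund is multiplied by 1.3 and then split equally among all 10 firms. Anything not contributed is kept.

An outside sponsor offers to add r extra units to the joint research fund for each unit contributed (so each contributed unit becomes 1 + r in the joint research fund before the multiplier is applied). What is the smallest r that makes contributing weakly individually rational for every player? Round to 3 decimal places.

With matching at rate r, one contributed unit becomes (1 + r) in the joint research fund and returns 1.3 × (1 + r) / 10 to the contributor.
Setting this equal to 1: 1 + r = 10/1.3 = 7.6923.
So the minimum matching rate is r = 7.6923 − 1 = 6.692.

6.692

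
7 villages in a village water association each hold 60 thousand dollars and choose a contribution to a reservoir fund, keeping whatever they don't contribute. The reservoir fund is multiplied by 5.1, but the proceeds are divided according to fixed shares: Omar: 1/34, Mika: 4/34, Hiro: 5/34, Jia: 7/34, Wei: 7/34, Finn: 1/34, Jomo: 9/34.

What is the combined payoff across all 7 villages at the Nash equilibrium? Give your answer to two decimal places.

For player j, contributing a unit is worthwhile iff 5.1 × (j's share) ≥ 1, i.e. iff j's share is at least 0.1961.
Jia, Wei and Jomo clear that bar, contributing 60 each; the remaining 4 contribute 0. Total contributed: 180.
The reservoir fund pays out 5.1 × 180 = 918.00 in total (split across the unequal shares, but the aggregate is all that matters for the group sum).
The 4 free-riders keep 60 each, adding 240. Group total = 240 + 918.00 = 1158.00.

1158.00 thousand dollars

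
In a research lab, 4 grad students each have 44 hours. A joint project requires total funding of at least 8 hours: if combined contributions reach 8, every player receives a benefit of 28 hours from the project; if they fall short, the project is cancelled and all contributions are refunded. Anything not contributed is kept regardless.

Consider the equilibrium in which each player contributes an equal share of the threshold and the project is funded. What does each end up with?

Equal share of the threshold: 8/4 = 2.
At this profile no one gains by cutting their contribution: any cut drops the total below 8, the project is cancelled, contributions are refunded, and the deviator ends with 44, which is less than 44 − 2 + 28 = 70. Contributing more than 2 just wastes the excess. So contributing exactly 2 is a best response.
Each player's payoff: 44 − 2 + 28 = 70.

70 hours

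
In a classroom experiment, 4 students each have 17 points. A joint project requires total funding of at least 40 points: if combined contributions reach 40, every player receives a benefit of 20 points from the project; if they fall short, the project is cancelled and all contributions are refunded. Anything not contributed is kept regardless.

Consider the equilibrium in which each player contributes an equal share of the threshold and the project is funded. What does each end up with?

27 points

Equal share of the threshold: 40/4 = 10.
At this profile no one gains by cutting their contribution: any cut drops the total below 40, the project is cancelled, contributions are refunded, and the deviator ends with 17, which is less than 17 − 10 + 20 = 27. Contributing more than 10 just wastes the excess. So contributing exactly 10 is a best response.
Each player's payoff: 17 − 10 + 20 = 27.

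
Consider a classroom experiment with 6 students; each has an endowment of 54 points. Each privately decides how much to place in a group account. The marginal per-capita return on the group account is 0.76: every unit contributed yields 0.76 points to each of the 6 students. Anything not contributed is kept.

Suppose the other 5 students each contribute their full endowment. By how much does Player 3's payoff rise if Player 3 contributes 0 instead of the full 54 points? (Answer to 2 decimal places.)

Switching from a contribution of 54 to 0 lets Player 3 keep an extra 54 points, but lowers the group account by 54, which costs Player 3 their own share of that drop: 0.76 × 54 = 41.04.
Net gain = 54 − 41.04 = 12.96. The private return per contributed unit (0.76) is below 1, so free-riding is indeed the best response regardless of what the others do.

12.96 points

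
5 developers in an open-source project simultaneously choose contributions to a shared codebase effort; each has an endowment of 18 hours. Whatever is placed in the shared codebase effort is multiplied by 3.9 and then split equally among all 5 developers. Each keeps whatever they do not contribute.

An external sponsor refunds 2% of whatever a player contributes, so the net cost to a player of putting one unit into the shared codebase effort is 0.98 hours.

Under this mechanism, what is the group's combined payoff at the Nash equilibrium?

With the mechanism, a contributed unit returns (3.9/5) / 0.98 = 0.7959 per unit of net cost — still below 1 — so contributing 0 remains dominant for every player.
Everyone keeps their endowment and the group total is 5 × 18 = 90.

90.00 hours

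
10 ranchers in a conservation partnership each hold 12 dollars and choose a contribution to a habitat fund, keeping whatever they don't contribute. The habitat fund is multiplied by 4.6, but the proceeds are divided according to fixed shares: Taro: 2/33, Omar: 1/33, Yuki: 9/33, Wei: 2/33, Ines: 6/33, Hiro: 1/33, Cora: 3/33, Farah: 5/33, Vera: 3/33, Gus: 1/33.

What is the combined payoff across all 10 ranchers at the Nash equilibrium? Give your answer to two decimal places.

Player j's private return per contributed unit is 4.6 × (j's share). Contributing is weakly dominant for j when that share is at least 1/4.6 = 0.2174, and contributing 0 is dominant otherwise.
Yuki alone (share 9/33) is above the threshold, contributing 12; the remaining 9 contribute 0. Total contributed: 12.
The habitat fund pays out 4.6 × 12 = 55.20 in total (split across the unequal shares, but the aggregate is all that matters for the group sum).
The 9 free-riders keep 12 each, adding 108. Group total = 108 + 55.20 = 163.20.

163.20 dollars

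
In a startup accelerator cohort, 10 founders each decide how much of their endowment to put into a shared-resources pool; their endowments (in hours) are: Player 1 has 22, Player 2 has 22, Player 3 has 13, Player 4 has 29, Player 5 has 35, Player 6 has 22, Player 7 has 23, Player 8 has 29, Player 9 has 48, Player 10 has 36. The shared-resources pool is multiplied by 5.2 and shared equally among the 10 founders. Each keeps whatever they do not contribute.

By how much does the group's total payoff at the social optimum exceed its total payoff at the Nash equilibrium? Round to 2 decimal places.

1171.80 hours

The private return per contributed unit is 5.2/10 = 0.5200 < 1 for every player regardless of endowment, so the Nash equilibrium is zero contribution and the group total is Σ E_j = 22 + 22 + 13 + 29 + 35 + 22 + 23 + 29 + 48 + 36 = 279.
Each contributed unit returns 5.200 to the group, so the social optimum is full contribution by everyone: group total = 5.200 × 279 = 1450.80.
Efficiency loss = (5.200 − 1) × 279 = 1171.80.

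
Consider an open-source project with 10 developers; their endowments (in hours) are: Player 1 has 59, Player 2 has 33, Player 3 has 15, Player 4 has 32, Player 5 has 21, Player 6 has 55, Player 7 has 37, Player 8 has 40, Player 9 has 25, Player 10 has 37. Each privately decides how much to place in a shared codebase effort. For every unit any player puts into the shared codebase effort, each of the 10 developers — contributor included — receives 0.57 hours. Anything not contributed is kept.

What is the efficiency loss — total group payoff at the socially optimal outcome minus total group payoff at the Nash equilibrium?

The private return per contributed unit is 0.57 < 1 for everyone, so the Nash equilibrium is zero contribution and the group total is Σ E_j = 59 + 33 + 15 + 32 + 21 + 55 + 37 + 40 + 25 + 37 = 354.
Each contributed unit returns 5.700 to the group, so the social optimum is full contribution by everyone: group total = 5.700 × 354 = 2017.80.
Efficiency loss = (5.700 − 1) × 354 = 1663.80.

1663.80 hours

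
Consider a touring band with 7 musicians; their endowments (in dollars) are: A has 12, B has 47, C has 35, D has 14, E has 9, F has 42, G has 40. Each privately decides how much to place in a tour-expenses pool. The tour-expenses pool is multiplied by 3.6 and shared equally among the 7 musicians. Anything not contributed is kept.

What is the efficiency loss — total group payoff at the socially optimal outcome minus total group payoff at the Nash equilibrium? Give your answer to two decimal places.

517.40 dollars

The private return per contributed unit is 3.6/7 = 0.5143 < 1 for every player regardless of endowment, so the Nash equilibrium is zero contribution and the group total is Σ E_j = 12 + 47 + 35 + 14 + 9 + 42 + 40 = 199.
Each contributed unit returns 3.600 to the group, so the social optimum is full contribution by everyone: group total = 3.600 × 199 = 716.40.
Efficiency loss = (3.600 − 1) × 199 = 517.40.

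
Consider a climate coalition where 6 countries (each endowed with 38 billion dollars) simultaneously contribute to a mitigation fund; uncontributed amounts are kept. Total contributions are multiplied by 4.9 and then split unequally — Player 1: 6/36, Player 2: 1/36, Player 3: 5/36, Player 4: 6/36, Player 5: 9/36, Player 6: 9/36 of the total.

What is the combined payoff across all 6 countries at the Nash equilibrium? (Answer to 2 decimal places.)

For player j, contributing a unit is worthwhile iff 4.9 × (j's share) ≥ 1, i.e. iff j's share is at least 0.2041.
The shares above 0.2041 belong to Player 5 and Player 6, contributing 38 each; the remaining 4 contribute 0. Total contributed: 76.
The mitigation fund pays out 4.9 × 76 = 372.40 in total (split across the unequal shares, but the aggregate is all that matters for the group sum).
The 4 free-riders keep 38 each, adding 152. Group total = 152 + 372.40 = 524.40.

524.40 billion dollars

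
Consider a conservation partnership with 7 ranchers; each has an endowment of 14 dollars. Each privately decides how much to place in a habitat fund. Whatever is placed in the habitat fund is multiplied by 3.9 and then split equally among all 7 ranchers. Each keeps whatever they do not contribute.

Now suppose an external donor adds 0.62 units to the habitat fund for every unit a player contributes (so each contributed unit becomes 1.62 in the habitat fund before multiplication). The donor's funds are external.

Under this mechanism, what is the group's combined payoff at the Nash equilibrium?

The effective private return is 3.9 × 1.62 / 7 = 0.9026, which is still under 1, so the mechanism doesn't change anyone's dominant strategy: zero contribution.
At the Nash equilibrium no one contributes; group total payoff = 7 × 14 = 98.

98.00 dollars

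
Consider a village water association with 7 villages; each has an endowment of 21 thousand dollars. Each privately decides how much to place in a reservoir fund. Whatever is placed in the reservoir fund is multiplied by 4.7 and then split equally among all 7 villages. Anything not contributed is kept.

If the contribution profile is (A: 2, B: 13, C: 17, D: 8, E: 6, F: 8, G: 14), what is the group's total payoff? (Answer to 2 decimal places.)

398.60 thousand dollars

Total contributed: 2 + 13 + 17 + 8 + 6 + 8 + 14 = 68; total kept: 7 × 21 − 68 = 79.
The reservoir fund pays out 4.7 × 68 = 319.60 in aggregate.
Group total = 79 + 319.60 = 398.60.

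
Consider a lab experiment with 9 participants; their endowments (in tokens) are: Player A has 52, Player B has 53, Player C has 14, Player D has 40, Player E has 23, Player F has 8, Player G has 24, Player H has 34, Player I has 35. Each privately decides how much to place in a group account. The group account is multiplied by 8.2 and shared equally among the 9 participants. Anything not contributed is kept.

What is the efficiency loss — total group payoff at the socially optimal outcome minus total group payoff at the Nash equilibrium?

2037.60 tokens

The private return per contributed unit is 8.2/9 = 0.9111 < 1 for every player regardless of endowment, so the Nash equilibrium is zero contribution and the group total is Σ E_j = 52 + 53 + 14 + 40 + 23 + 8 + 24 + 34 + 35 = 283.
Each contributed unit returns 8.200 to the group, so the social optimum is full contribution by everyone: group total = 8.200 × 283 = 2320.60.
Efficiency loss = (8.200 − 1) × 283 = 2037.60.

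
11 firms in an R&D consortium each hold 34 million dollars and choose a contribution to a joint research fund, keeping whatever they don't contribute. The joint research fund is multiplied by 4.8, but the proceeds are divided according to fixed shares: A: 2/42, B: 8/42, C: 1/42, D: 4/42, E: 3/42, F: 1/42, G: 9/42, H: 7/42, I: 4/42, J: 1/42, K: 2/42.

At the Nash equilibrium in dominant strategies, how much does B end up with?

65.09 million dollars

A player with share s gets back 4.8·s per unit contributed, so full contribution is dominant for anyone with s > 1/4.8 = 0.2083 and zero contribution is dominant for anyone below.
G alone (share 9/42) is above the threshold, contributing 34; the remaining 10 contribute 0. Total contributed: 34.
B keeps 34 and receives 4.8 × 34 × 8/42 = 31.09 from the joint research fund, for a payoff of 65.09.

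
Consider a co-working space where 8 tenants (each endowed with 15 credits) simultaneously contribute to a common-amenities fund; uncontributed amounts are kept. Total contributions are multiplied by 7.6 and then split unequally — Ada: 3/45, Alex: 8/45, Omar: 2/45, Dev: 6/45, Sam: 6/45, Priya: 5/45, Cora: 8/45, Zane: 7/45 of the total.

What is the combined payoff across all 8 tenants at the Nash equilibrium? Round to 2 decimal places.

615.00 credits

Player j's private return per contributed unit is 7.6 × (j's share). Contributing is weakly dominant for j when that share is at least 1/7.6 = 0.1316, and contributing 0 is dominant otherwise.
Alex, Dev, Sam, Cora and Zane are above the threshold, contributing 15 each; the remaining 3 contribute 0. Total contributed: 75.
The common-amenities fund pays out 7.6 × 75 = 570.00 in total (split across the unequal shares, but the aggregate is all that matters for the group sum).
The 3 free-riders keep 15 each, adding 45. Group total = 45 + 570.00 = 615.00.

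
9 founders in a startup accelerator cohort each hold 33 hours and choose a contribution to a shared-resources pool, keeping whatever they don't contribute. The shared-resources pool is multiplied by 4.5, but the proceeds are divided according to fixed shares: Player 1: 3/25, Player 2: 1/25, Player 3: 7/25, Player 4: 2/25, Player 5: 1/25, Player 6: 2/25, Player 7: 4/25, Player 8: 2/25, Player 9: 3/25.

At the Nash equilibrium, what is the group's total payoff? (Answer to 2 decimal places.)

412.50 hours

Each unit j contributes comes back to j as 4.5 × (j's share), so j prefers to contribute only if that share exceeds 1/4.5 = 0.2222; otherwise keeping the unit dominates.
Only Player 3 (7/25) clears that bar, contributing 33; the remaining 8 contribute 0. Total contributed: 33.
The shared-resources pool pays out 4.5 × 33 = 148.50 in total (split across the unequal shares, but the aggregate is all that matters for the group sum).
The 8 free-riders keep 33 each, adding 264. Group total = 264 + 148.50 = 412.50.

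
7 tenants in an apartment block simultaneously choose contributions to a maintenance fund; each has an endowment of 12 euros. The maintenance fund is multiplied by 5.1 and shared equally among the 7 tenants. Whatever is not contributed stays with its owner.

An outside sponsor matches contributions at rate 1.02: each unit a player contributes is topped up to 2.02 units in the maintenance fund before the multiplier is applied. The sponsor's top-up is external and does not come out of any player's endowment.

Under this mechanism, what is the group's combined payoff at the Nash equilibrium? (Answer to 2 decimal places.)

865.37 euros

Under the mechanism each unit contributed yields 5.1 × 2.02 / 7 = 1.4717 back to its contributor per unit of net cost, which exceeds 1, making full contribution the dominant choice for everyone.
At the Nash equilibrium everyone contributes 12. Group total payoff = 5.1 × 2.02 × 84 = 865.37.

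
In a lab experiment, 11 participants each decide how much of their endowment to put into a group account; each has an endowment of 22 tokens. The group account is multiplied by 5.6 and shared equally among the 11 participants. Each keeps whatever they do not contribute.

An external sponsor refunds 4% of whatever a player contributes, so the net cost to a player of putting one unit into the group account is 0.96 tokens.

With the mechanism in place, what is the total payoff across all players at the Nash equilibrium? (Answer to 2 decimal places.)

Even with the mechanism, each unit contributed returns only (5.6/11) / 0.96 = 0.5303 per unit of net cost, so contributing nothing is still dominant.
At the Nash equilibrium no one contributes; group total payoff = 11 × 22 = 242.

242.00 tokens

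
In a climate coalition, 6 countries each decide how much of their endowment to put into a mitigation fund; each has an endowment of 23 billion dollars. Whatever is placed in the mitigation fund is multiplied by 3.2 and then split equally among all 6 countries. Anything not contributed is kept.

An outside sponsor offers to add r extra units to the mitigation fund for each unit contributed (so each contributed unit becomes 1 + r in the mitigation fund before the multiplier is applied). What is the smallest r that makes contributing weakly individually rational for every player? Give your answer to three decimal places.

0.875

With matching at rate r, one contributed unit becomes (1 + r) in the mitigation fund and returns 3.2 × (1 + r) / 6 to the contributor.
Setting this equal to 1: 1 + r = 6/3.2 = 1.8750.
So the minimum matching rate is r = 1.8750 − 1 = 0.875.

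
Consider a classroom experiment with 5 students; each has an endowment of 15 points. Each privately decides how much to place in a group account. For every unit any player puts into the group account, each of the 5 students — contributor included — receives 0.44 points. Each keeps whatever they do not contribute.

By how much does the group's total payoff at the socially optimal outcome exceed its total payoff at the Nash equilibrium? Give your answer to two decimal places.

90.00 points

The private return per contributed unit is 0.44 < 1, so contributing 0 is dominant for every player. At the Nash equilibrium everyone keeps their 15, and the group total is 5 × 15 = 75.
Each contributed unit returns 2.200 to the group as a whole (0.44 to each of 5 players), which exceeds 1, so the social optimum is full contribution: group total = 2.200 × 75 = 165.00.
Efficiency loss = 165.00 − 75 = 90.00.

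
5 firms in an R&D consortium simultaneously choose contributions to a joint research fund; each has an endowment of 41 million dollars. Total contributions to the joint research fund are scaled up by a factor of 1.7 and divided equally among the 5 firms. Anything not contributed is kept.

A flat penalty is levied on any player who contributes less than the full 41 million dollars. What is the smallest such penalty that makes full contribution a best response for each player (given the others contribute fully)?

27.06 million dollars

Given the others contribute fully, the best deviation is to contribute 0 (any partial contribution still incurs the fine and gives up units whose private return 0.3400 is below 1).
Deviating from 41 to 0 saves 41 million dollars but forfeits the deviator's share of the drop in the joint research fund: 1.7/5 × 41 = 13.94.
So the deviation gain is 41 − 13.94 = 27.06, and the fine must be at least 27.06 million dollars to wipe it out.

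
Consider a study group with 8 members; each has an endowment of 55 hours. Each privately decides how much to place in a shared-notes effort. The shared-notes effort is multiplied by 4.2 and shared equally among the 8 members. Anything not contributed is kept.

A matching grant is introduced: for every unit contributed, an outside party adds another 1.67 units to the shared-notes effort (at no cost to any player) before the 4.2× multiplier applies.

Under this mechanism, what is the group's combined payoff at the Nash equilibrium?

With the mechanism, a contributed unit returns 4.2 × 2.67 / 8 = 1.4018 per unit of net cost to the contributor — now above 1 — so contributing fully is weakly dominant for every player.
At the Nash equilibrium everyone contributes 55. Group total payoff = 4.2 × 2.67 × 440 = 4934.16.

4934.16 hours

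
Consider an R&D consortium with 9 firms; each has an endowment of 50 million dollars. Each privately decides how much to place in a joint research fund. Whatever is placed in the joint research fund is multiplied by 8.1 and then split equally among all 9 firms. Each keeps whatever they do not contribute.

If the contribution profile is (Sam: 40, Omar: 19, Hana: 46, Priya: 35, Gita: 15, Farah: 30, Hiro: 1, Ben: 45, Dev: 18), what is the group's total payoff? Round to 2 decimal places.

Total contributed: 40 + 19 + 46 + 35 + 15 + 30 + 1 + 45 + 18 = 249; total kept: 9 × 50 − 249 = 201.
The joint research fund pays out 8.1 × 249 = 2016.90 in aggregate.
Group total = 201 + 2016.90 = 2217.90.

2217.90 million dollars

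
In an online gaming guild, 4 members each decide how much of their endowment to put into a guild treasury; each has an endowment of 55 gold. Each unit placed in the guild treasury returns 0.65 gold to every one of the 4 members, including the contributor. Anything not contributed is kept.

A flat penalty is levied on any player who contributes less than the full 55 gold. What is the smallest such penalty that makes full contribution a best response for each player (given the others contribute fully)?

19.25 gold

Given the others contribute fully, the best deviation is to contribute 0 (any partial contribution still incurs the fine and gives up units whose private return 0.65 is below 1).
Deviating from 55 to 0 saves 55 gold but forfeits the deviator's share of the drop in the guild treasury: 0.65 × 55 = 35.75.
So the deviation gain is 55 − 35.75 = 19.25, and the fine must be at least 19.25 gold to wipe it out.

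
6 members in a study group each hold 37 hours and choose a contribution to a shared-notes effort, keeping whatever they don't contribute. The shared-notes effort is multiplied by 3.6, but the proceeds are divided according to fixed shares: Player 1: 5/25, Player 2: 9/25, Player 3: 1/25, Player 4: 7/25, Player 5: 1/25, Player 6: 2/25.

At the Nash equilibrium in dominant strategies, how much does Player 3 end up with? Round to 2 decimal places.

Player j's private return per contributed unit is 3.6 × (j's share). Contributing is weakly dominant for j when that share is at least 1/3.6 = 0.2778, and contributing 0 is dominant otherwise.
Player 2 and Player 4 are above the threshold, contributing 37 each; the remaining 4 contribute 0. Total contributed: 74.
Player 3 keeps 37 and receives 3.6 × 74 × 1/25 = 10.66 from the shared-notes effort, for a payoff of 47.66.

47.66 hours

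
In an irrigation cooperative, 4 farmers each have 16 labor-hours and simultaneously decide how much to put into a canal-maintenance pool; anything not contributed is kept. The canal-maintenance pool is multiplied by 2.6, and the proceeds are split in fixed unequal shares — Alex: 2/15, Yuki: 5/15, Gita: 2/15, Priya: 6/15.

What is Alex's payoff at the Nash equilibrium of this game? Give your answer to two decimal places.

21.55 labor-hours

Player j's private return per contributed unit is 2.6 × (j's share). Contributing is weakly dominant for j when that share is at least 1/2.6 = 0.3846, and contributing 0 is dominant otherwise.
The only share above 0.3846 is Priya's 6/15, contributing 16; the remaining 3 contribute 0. Total contributed: 16.
Alex keeps 16 and receives 2.6 × 16 × 2/15 = 5.55 from the canal-maintenance pool, for a payoff of 21.55.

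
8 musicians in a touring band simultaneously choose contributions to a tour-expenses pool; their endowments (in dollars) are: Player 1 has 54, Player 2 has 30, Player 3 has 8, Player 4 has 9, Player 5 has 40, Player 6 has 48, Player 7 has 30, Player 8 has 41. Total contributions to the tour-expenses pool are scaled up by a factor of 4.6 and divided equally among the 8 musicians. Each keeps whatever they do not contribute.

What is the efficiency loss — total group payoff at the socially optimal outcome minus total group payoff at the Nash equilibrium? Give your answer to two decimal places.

936.00 dollars

The private return per contributed unit is 4.6/8 = 0.5750 < 1 for every player regardless of endowment, so the Nash equilibrium is zero contribution and the group total is Σ E_j = 54 + 30 + 8 + 9 + 40 + 48 + 30 + 41 = 260.
Each contributed unit returns 4.600 to the group, so the social optimum is full contribution by everyone: group total = 4.600 × 260 = 1196.00.
Efficiency loss = (4.600 − 1) × 260 = 936.00.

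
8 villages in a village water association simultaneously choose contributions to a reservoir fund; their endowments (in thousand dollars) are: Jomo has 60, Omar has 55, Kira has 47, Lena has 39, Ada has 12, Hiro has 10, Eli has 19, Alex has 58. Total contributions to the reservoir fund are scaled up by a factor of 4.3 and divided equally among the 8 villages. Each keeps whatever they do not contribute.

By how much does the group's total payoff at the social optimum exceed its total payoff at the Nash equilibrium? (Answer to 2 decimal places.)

990.00 thousand dollars

The private return per contributed unit is 4.3/8 = 0.5375 < 1 for every player regardless of endowment, so the Nash equilibrium is zero contribution and the group total is Σ E_j = 60 + 55 + 47 + 39 + 12 + 10 + 19 + 58 = 300.
Each contributed unit returns 4.300 to the group, so the social optimum is full contribution by everyone: group total = 4.300 × 300 = 1290.00.
Efficiency loss = (4.300 − 1) × 300 = 990.00.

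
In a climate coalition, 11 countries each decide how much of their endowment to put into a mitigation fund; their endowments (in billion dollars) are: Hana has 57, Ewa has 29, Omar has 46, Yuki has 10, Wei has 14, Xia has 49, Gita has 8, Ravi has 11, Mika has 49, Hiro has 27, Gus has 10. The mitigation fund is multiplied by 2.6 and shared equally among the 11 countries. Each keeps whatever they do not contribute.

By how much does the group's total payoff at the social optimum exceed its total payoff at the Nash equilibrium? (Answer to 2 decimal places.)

The private return per contributed unit is 2.6/11 = 0.2364 < 1 for every player regardless of endowment, so the Nash equilibrium is zero contribution and the group total is Σ E_j = 57 + 29 + 46 + 10 + 14 + 49 + 8 + 11 + 49 + 27 + 10 = 310.
Each contributed unit returns 2.600 to the group, so the social optimum is full contribution by everyone: group total = 2.600 × 310 = 806.00.
Efficiency loss = (2.600 − 1) × 310 = 496.00.

496.00 billion dollars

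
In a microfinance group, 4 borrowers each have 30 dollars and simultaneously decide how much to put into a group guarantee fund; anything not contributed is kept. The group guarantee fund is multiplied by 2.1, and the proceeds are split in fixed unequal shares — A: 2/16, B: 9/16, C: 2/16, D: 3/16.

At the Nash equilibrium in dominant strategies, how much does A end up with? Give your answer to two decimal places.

37.88 dollars

A player with share s gets back 2.1·s per unit contributed, so full contribution is dominant for anyone with s > 1/2.1 = 0.4762 and zero contribution is dominant for anyone below.
Only B (9/16) clears that bar, contributing 30; the remaining 3 contribute 0. Total contributed: 30.
A keeps 30 and receives 2.1 × 30 × 2/16 = 7.88 from the group guarantee fund, for a payoff of 37.88.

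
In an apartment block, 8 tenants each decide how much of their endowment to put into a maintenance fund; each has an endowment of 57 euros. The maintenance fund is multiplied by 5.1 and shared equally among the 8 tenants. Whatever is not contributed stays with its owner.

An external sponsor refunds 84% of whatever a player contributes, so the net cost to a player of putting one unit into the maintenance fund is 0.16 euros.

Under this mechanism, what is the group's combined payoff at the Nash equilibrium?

2708.64 euros

The effective private return per unit is now (5.1/8) / 0.16 = 3.9844 > 1, so every player's dominant strategy flips to full contribution.
At the Nash equilibrium everyone contributes 57. Group total payoff = 8 × (57 × 0.84 + 5.1 × 57) = 2708.64.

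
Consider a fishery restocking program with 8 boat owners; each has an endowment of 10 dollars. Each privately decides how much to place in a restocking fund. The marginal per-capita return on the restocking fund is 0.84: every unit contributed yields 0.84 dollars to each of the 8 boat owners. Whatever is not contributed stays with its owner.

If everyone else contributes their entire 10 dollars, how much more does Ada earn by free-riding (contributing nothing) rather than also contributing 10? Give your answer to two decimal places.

1.60 dollars

Switching from a contribution of 10 to 0 lets Ada keep an extra 10 dollars, but lowers the restocking fund by 10, which costs Ada their own share of that drop: 0.84 × 10 = 8.40.
Net gain = 10 − 8.40 = 1.60. The private return per contributed unit (0.84) is below 1, so free-riding is indeed the best response regardless of what the others do.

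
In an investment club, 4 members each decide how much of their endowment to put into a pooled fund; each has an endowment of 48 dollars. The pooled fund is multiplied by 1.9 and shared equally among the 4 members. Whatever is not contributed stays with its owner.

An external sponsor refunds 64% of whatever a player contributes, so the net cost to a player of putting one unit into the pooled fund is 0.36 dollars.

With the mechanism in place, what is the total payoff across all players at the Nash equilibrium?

Under the mechanism each unit contributed yields (1.9/4) / 0.36 = 1.3194 back to its contributor per unit of net cost, which exceeds 1, making full contribution the dominant choice for everyone.
So the Nash equilibrium is full contribution by all 4; the group earns 4 × (48 × 0.64 + 1.9 × 48) = 487.68.

487.68 dollars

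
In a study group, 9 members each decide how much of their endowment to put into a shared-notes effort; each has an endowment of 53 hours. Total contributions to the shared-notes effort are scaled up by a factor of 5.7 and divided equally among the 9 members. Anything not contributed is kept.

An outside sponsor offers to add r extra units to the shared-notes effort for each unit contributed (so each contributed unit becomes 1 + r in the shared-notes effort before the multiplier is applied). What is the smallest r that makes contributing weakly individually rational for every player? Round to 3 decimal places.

0.579

With matching at rate r, one contributed unit becomes (1 + r) in the shared-notes effort and returns 5.7 × (1 + r) / 9 to the contributor.
Setting this equal to 1: 1 + r = 9/5.7 = 1.5789.
So the minimum matching rate is r = 1.5789 − 1 = 0.579.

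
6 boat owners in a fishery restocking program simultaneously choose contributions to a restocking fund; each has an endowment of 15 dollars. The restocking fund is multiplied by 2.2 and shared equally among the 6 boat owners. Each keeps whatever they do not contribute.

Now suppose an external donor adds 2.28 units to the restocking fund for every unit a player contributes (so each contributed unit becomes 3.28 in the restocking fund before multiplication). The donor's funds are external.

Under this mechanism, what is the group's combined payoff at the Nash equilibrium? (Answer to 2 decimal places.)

649.44 dollars

The effective private return per unit is now 2.2 × 3.28 / 6 = 1.2027 > 1, so every player's dominant strategy flips to full contribution.
At the Nash equilibrium everyone contributes 15. Group total payoff = 2.2 × 3.28 × 90 = 649.44.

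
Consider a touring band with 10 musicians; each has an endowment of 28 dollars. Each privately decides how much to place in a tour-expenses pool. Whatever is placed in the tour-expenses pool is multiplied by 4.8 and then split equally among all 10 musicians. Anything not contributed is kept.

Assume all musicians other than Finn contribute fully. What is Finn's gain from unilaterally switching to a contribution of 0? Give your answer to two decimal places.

Switching from a contribution of 28 to 0 lets Finn keep an extra 28 dollars, but lowers the tour-expenses pool by 28, which costs Finn their own share of that drop: 4.8/10 × 28 = 13.44.
Net gain = 28 − 13.44 = 14.56. The private return per contributed unit (0.4800) is below 1, so free-riding is indeed the best response regardless of what the others do.

14.56 dollars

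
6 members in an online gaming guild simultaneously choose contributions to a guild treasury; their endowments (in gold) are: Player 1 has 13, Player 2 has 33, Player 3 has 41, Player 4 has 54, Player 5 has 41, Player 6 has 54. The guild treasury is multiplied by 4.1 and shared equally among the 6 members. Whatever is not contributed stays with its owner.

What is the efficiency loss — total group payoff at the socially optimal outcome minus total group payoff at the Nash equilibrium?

731.60 gold

The private return per contributed unit is 4.1/6 = 0.6833 < 1 for every player regardless of endowment, so the Nash equilibrium is zero contribution and the group total is Σ E_j = 13 + 33 + 41 + 54 + 41 + 54 = 236.
Each contributed unit returns 4.100 to the group, so the social optimum is full contribution by everyone: group total = 4.100 × 236 = 967.60.
Efficiency loss = (4.100 − 1) × 236 = 731.60.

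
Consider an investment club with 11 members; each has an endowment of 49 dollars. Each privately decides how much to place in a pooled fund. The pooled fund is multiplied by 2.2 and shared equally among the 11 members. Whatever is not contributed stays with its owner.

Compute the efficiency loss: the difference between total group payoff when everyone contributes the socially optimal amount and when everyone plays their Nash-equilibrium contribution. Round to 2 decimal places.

646.80 dollars

Each contributed unit returns 2.2/11 = 0.2000 to its contributor — below 1 — so contributing 0 is dominant for every player. At the Nash equilibrium everyone keeps their 49, and the group total is 11 × 49 = 539.
Each contributed unit returns 2.200 to the group as a whole (0.2000 to each of 11 players), which exceeds 1, so the social optimum is full contribution: group total = 2.200 × 539 = 1185.80.
Efficiency loss = 1185.80 − 539 = 646.80.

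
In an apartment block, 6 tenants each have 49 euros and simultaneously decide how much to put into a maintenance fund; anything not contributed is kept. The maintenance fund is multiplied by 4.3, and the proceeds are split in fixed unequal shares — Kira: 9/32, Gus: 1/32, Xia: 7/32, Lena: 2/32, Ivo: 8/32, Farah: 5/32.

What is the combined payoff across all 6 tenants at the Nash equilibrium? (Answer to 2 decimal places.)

617.40 euros

Each unit j contributes comes back to j as 4.3 × (j's share), so j prefers to contribute only if that share exceeds 1/4.3 = 0.2326; otherwise keeping the unit dominates.
Kira and Ivo clear that bar, contributing 49 each; the remaining 4 contribute 0. Total contributed: 98.
The maintenance fund pays out 4.3 × 98 = 421.40 in total (split across the unequal shares, but the aggregate is all that matters for the group sum).
The 4 free-riders keep 49 each, adding 196. Group total = 196 + 421.40 = 617.40.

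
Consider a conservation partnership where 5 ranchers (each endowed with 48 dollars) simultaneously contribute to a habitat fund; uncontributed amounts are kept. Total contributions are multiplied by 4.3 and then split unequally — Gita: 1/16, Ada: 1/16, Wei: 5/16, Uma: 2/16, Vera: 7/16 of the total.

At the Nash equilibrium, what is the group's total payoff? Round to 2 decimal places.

For player j, contributing a unit is worthwhile iff 4.3 × (j's share) ≥ 1, i.e. iff j's share is at least 0.2326.
Wei and Vera are above the threshold, contributing 48 each; the remaining 3 contribute 0. Total contributed: 96.
The habitat fund pays out 4.3 × 96 = 412.80 in total (split across the unequal shares, but the aggregate is all that matters for the group sum).
The 3 free-riders keep 48 each, adding 144. Group total = 144 + 412.80 = 556.80.

556.80 dollars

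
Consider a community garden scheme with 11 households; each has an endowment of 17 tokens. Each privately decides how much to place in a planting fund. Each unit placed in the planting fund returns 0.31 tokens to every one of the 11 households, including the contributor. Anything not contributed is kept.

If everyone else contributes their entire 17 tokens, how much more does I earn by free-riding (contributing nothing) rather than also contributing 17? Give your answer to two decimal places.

11.73 tokens

Switching from a contribution of 17 to 0 lets I keep an extra 17 tokens, but lowers the planting fund by 17, which costs I their own share of that drop: 0.31 × 17 = 5.27.
Net gain = 17 − 5.27 = 11.73. The private return per contributed unit (0.31) is below 1, so free-riding is indeed the best response regardless of what the others do.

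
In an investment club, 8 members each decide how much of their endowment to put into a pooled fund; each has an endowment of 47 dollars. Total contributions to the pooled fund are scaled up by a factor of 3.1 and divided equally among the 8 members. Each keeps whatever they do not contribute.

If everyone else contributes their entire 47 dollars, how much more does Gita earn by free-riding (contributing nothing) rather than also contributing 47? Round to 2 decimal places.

28.79 dollars

Switching from a contribution of 47 to 0 lets Gita keep an extra 47 dollars, but lowers the pooled fund by 47, which costs Gita their own share of that drop: 3.1/8 × 47 = 18.21.
Net gain = 47 − 18.21 = 28.79. The private return per contributed unit (0.3875) is below 1, so free-riding is indeed the best response regardless of what the others do.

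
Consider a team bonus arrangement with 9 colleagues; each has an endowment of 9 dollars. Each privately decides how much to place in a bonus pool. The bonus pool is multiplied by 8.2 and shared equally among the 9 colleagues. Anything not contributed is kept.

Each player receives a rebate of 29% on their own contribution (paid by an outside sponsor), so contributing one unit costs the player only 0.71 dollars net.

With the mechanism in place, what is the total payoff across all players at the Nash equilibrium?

Under the mechanism each unit contributed yields (8.2/9) / 0.71 = 1.2833 back to its contributor per unit of net cost, which exceeds 1, making full contribution the dominant choice for everyone.
At the Nash equilibrium everyone contributes 9. Group total payoff = 9 × (9 × 0.29 + 8.2 × 9) = 687.69.

687.69 dollars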